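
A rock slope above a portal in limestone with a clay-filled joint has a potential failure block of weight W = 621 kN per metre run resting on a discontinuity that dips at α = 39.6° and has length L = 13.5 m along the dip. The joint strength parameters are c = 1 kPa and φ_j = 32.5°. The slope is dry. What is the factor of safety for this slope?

FS = 0.80

Resolving the block weight along and normal to the plane and applying the Mohr–Coulomb strength on the joint:
N' = W cosα = 621·cos39.6° = 478.5 kN/m
Driving force T = W sinα = 621·sin39.6° = 395.8 kN/m
Resisting force R = c·L + N'·tanφ_j = 1·13.5 + 478.5·tan32.5° = 13.5 + 304.8 = 318.3 kN/m
FS = R / T = 318.3 / 395.8 = 0.804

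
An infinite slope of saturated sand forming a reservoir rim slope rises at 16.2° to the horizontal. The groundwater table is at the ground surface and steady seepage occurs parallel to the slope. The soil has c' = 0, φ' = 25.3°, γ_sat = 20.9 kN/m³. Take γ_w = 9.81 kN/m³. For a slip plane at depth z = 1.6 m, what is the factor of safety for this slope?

With seepage parallel to the slope and the water table at the surface, the effective normal stress on the slip plane uses the buoyant unit weight γ' = γ_sat − γ_w while the driving shear stress uses γ_sat:
FS = [c' + γ' z cos²β tanφ'] / [γ_sat z sinβ cosβ]
(For c' = 0 this reduces to FS = (γ'/γ_sat)·tanφ'/tanβ.)
γ' = 20.9 − 9.81 = 11.09 kN/m³
Numerator = 0.0 + 11.09·1.6·cos²16.2°·tan25.3° = 0.0 + 11.09·1.6·0.9222·0.4727 = 7.735 kPa
Denominator = 20.9·1.6·sin16.2°·cos16.2° = 20.9·1.6·0.2790·0.9603 = 8.959 kPa
FS = 7.735 / 8.959 = 0.863

FS = 0.86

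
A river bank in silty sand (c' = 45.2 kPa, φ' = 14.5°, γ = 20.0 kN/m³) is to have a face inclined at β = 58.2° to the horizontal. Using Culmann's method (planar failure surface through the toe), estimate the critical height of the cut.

H_c = 26.85 m

Culmann's analysis gives the critical failure plane at α_cr = (β + φ')/2 = (58.2 + 14.5)/2 = 36.4°, and the critical height
H_c = (4c'/γ) · sinβ cosφ' / [1 − cos(β − φ')]
    = (4·45.2/20.0) · sin58.2°·cos14.5° / [1 − cos(43.7°)]
    = 9.040 · 0.8499·0.9681 / [1 − 0.7230]
    = 9.040 · 0.8228 / 0.2770
    = 26.85 m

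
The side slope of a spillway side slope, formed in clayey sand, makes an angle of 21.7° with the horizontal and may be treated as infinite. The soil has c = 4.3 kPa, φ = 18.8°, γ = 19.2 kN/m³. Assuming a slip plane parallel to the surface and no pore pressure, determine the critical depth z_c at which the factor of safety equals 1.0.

Setting FS = 1.00 in FS = [c + γz cos²β tanφ] / [γz sinβ cosβ] and solving for z:
z = c / [γ cosβ (FS·sinβ − cosβ·tanφ)]
  = 4.3 / [19.2·cos21.7°·(1.00·sin21.7° − cos21.7°·tan18.8°)]
  = 4.3 / [19.2·0.9291·(1.00·0.3697 − 0.9291·0.3404)]
  = 4.3 / 0.9534 = 4.510 m

z_c = 4.51 m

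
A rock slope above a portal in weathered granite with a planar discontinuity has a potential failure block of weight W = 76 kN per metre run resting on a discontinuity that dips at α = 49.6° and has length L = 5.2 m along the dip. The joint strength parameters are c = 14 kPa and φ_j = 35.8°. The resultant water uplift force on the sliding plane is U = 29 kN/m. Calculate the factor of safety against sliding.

FS = 1.51

Resolving the block weight along and normal to the plane and applying the Mohr–Coulomb strength on the joint:
N' = W cosα − U = 76·cos49.6° − 29 = 20.3 kN/m
Driving force T = W sinα = 76·sin49.6° = 57.9 kN/m
Resisting force R = c·L + N'·tanφ_j = 14·5.2 + 20.3·tan35.8° = 72.8 + 14.6 = 87.4 kN/m
FS = R / T = 87.4 / 57.9 = 1.510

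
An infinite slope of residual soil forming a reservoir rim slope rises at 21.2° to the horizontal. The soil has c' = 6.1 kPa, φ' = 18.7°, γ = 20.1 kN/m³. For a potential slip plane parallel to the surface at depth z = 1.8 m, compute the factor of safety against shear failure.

FS = 1.37

For an infinite slope with a slip plane parallel to the surface (no pore pressure): FS = [c' + γz cos²β tanφ'] / [γz sinβ cosβ].
γz = 20.1·1.8 = 36.18 kN/m²
Numerator = 6.1 + 36.18·cos²21.2°·tan18.7° = 6.1 + 36.18·0.8692·0.3385 = 16.745 kPa
Denominator = 36.18·sin21.2°·cos21.2° = 36.18·0.3616·0.9323 = 12.198 kPa
FS = 16.745 / 12.198 = 1.373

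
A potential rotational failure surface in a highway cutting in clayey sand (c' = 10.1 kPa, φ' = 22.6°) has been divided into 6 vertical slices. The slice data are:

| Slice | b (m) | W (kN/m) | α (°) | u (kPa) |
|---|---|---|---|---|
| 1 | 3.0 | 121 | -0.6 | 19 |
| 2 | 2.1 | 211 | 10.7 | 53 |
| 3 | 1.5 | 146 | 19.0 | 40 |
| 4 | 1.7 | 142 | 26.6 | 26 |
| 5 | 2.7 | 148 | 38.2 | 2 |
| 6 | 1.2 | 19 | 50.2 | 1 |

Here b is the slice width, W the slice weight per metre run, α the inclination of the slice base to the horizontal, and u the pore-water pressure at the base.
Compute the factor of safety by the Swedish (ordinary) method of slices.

Ordinary method of slices: FS = Σ[c'·Δl_i + (W_i cosα_i − u_i·Δl_i)·tanφ'] / Σ W_i sinα_i, with Δl_i = b_i / cosα_i.
Slice 1: Δl = 3.0/cos(-0.6°) = 3.000 m; N'_1 = 121·cos(-0.6°) − 19·3.000 = 64.0; c'Δl = 30.30; W sinα = -1.3
Slice 2: Δl = 2.1/cos10.7° = 2.137 m; N'_2 = 211·cos10.7° − 53·2.137 = 94.1; c'Δl = 21.59; W sinα = 39.2
Slice 3: Δl = 1.5/cos19.0° = 1.586 m; N'_3 = 146·cos19.0° − 40·1.586 = 74.6; c'Δl = 16.02; W sinα = 47.5
Slice 4: Δl = 1.7/cos26.6° = 1.901 m; N'_4 = 142·cos26.6° − 26·1.901 = 77.5; c'Δl = 19.20; W sinα = 63.6
Slice 5: Δl = 2.7/cos38.2° = 3.436 m; N'_5 = 148·cos38.2° − 2·3.436 = 109.4; c'Δl = 34.70; W sinα = 91.5
Slice 6: Δl = 1.2/cos50.2° = 1.875 m; N'_6 = 19·cos50.2° − 1·1.875 = 10.3; c'Δl = 18.93; W sinα = 14.6
Σc'Δl = 140.7 kN/m; ΣN' = 429.9 kN/m; ΣW sinα = 255.1 kN/m
Resisting = 140.7 + 429.9·tan22.6° = 140.7 + 179.0 = 319.7 kN/m
FS = 319.7 / 255.1 = 1.253

FS = 1.25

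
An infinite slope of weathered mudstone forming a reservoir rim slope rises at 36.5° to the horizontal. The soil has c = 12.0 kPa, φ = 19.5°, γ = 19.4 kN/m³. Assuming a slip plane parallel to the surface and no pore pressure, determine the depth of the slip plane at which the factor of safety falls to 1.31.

Setting FS = 1.31 in FS = [c + γz cos²β tanφ] / [γz sinβ cosβ] and solving for z:
z = c / [γ cosβ (FS·sinβ − cosβ·tanφ)]
  = 12.0 / [19.4·cos36.5°·(1.31·sin36.5° − cos36.5°·tan19.5°)]
  = 12.0 / [19.4·0.8039·(1.31·0.5948 − 0.8039·0.3541)]
  = 12.0 / 7.7125 = 1.556 m

z = 1.56 m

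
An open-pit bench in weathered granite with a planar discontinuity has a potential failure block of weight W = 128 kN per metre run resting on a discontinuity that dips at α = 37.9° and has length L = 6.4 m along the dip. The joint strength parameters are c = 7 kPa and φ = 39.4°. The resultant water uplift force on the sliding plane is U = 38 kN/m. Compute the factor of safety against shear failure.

FS = 1.23

Resolving the block weight along and normal to the plane and applying the Mohr–Coulomb strength on the joint:
N' = W cosα − U = 128·cos37.9° − 38 = 63.0 kN/m
Driving force T = W sinα = 128·sin37.9° = 78.6 kN/m
Resisting force R = c·L + N'·tanφ = 7·6.4 + 63.0·tan39.4° = 44.8 + 51.8 = 96.6 kN/m
FS = R / T = 96.6 / 78.6 = 1.228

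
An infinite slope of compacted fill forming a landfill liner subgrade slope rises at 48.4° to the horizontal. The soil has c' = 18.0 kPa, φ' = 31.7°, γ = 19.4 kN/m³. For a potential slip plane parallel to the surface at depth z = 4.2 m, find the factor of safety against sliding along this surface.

For an infinite slope with a slip plane parallel to the surface (no pore pressure): FS = [c' + γz cos²β tanφ'] / [γz sinβ cosβ].
γz = 19.4·4.2 = 81.48 kN/m²
Numerator = 18.0 + 81.48·cos²48.4°·tan31.7° = 18.0 + 81.48·0.4408·0.6176 = 40.182 kPa
Denominator = 81.48·sin48.4°·cos48.4° = 81.48·0.7478·0.6639 = 40.453 kPa
FS = 40.182 / 40.453 = 0.993

FS = 0.99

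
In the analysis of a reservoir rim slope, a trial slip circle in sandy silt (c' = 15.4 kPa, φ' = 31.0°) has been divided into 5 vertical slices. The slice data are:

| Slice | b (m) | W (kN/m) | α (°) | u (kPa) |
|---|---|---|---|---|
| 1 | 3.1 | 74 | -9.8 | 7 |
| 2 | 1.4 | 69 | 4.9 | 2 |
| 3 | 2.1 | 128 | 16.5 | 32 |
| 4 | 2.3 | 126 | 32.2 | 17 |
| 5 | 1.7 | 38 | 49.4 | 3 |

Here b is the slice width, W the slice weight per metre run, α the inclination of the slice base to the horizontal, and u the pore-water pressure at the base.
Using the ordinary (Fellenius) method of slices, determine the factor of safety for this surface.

Ordinary method of slices: FS = Σ[c'·Δl_i + (W_i cosα_i − u_i·Δl_i)·tanφ'] / Σ W_i sinα_i, with Δl_i = b_i / cosα_i.
Slice 1: Δl = 3.1/cos(-9.8°) = 3.146 m; N'_1 = 74·cos(-9.8°) − 7·3.146 = 50.9; c'Δl = 48.45; W sinα = -12.6
Slice 2: Δl = 1.4/cos4.9° = 1.405 m; N'_2 = 69·cos4.9° − 2·1.405 = 65.9; c'Δl = 21.64; W sinα = 5.9
Slice 3: Δl = 2.1/cos16.5° = 2.190 m; N'_3 = 128·cos16.5° − 32·2.190 = 52.6; c'Δl = 33.73; W sinα = 36.4
Slice 4: Δl = 2.3/cos32.2° = 2.718 m; N'_4 = 126·cos32.2° − 17·2.718 = 60.4; c'Δl = 41.86; W sinα = 67.1
Slice 5: Δl = 1.7/cos49.4° = 2.612 m; N'_5 = 38·cos49.4° − 3·2.612 = 16.9; c'Δl = 40.23; W sinα = 28.9
Σc'Δl = 185.9 kN/m; ΣN' = 246.8 kN/m; ΣW sinα = 125.6 kN/m
Resisting = 185.9 + 246.8·tan31.0° = 185.9 + 148.3 = 334.2 kN/m
FS = 334.2 / 125.6 = 2.660

FS = 2.66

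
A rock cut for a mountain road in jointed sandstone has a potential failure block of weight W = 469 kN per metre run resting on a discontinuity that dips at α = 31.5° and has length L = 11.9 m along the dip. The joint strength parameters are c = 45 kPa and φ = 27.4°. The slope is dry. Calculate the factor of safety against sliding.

Resolving the block weight along and normal to the plane and applying the Mohr–Coulomb strength on the joint:
N' = W cosα = 469·cos31.5° = 399.9 kN/m
Driving force T = W sinα = 469·sin31.5° = 245.1 kN/m
Resisting force R = c·L + N'·tanφ = 45·11.9 + 399.9·tan27.4° = 535.5 + 207.3 = 742.8 kN/m
FS = R / T = 742.8 / 245.1 = 3.031

FS = 3.03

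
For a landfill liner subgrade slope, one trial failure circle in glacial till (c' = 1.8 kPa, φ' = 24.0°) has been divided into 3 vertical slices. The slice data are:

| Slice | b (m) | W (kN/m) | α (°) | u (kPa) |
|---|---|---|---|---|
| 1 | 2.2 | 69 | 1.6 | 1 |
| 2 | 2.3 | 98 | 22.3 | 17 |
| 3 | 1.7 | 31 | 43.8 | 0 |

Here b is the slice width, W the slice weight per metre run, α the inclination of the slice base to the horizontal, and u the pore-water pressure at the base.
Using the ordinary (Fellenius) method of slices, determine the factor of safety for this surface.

FS = 1.22

Ordinary method of slices: FS = Σ[c'·Δl_i + (W_i cosα_i − u_i·Δl_i)·tanφ'] / Σ W_i sinα_i, with Δl_i = b_i / cosα_i.
Slice 1: Δl = 2.2/cos1.6° = 2.201 m; N'_1 = 69·cos1.6° − 1·2.201 = 66.8; c'Δl = 3.96; W sinα = 1.9
Slice 2: Δl = 2.3/cos22.3° = 2.486 m; N'_2 = 98·cos22.3° − 17·2.486 = 48.4; c'Δl = 4.47; W sinα = 37.2
Slice 3: Δl = 1.7/cos43.8° = 2.355 m; N'_3 = 31·cos43.8° − 0·2.355 = 22.4; c'Δl = 4.24; W sinα = 21.5
Σc'Δl = 12.7 kN/m; ΣN' = 137.6 kN/m; ΣW sinα = 60.6 kN/m
Resisting = 12.7 + 137.6·tan24.0° = 12.7 + 61.2 = 73.9 kN/m
FS = 73.9 / 60.6 = 1.220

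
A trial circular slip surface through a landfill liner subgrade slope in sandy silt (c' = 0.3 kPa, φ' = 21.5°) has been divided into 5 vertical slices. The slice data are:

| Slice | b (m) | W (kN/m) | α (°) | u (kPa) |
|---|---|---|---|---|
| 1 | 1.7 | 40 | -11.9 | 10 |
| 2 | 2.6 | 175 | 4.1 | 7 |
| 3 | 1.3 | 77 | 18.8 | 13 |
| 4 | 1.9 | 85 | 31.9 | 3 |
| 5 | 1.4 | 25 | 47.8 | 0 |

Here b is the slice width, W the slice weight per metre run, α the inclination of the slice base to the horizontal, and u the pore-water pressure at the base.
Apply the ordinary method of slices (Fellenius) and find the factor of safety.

FS = 1.38

Ordinary method of slices: FS = Σ[c'·Δl_i + (W_i cosα_i − u_i·Δl_i)·tanφ'] / Σ W_i sinα_i, with Δl_i = b_i / cosα_i.
Slice 1: Δl = 1.7/cos(-11.9°) = 1.737 m; N'_1 = 40·cos(-11.9°) − 10·1.737 = 21.8; c'Δl = 0.52; W sinα = -8.2
Slice 2: Δl = 2.6/cos4.1° = 2.607 m; N'_2 = 175·cos4.1° − 7·2.607 = 156.3; c'Δl = 0.78; W sinα = 12.5
Slice 3: Δl = 1.3/cos18.8° = 1.373 m; N'_3 = 77·cos18.8° − 13·1.373 = 55.0; c'Δl = 0.41; W sinα = 24.8
Slice 4: Δl = 1.9/cos31.9° = 2.238 m; N'_4 = 85·cos31.9° − 3·2.238 = 65.4; c'Δl = 0.67; W sinα = 44.9
Slice 5: Δl = 1.4/cos47.8° = 2.084 m; N'_5 = 25·cos47.8° − 0·2.084 = 16.8; c'Δl = 0.63; W sinα = 18.5
Σc'Δl = 3.0 kN/m; ΣN' = 315.4 kN/m; ΣW sinα = 92.5 kN/m
Resisting = 3.0 + 315.4·tan21.5° = 3.0 + 124.2 = 127.2 kN/m
FS = 127.2 / 92.5 = 1.375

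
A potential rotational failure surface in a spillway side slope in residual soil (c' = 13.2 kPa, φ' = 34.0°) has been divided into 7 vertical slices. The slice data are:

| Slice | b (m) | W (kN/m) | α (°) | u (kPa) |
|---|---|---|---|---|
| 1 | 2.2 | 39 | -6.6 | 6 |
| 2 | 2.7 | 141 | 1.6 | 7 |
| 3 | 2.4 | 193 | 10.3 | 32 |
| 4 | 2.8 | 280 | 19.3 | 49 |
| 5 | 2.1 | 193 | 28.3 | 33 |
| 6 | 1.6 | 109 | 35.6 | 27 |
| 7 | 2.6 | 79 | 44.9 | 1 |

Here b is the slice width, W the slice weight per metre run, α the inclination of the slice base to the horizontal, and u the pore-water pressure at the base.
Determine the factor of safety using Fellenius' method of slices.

FS = 1.83

Ordinary method of slices: FS = Σ[c'·Δl_i + (W_i cosα_i − u_i·Δl_i)·tanφ'] / Σ W_i sinα_i, with Δl_i = b_i / cosα_i.
Slice 1: Δl = 2.2/cos(-6.6°) = 2.215 m; N'_1 = 39·cos(-6.6°) − 6·2.215 = 25.5; c'Δl = 29.23; W sinα = -4.5
Slice 2: Δl = 2.7/cos1.6° = 2.701 m; N'_2 = 141·cos1.6° − 7·2.701 = 122.0; c'Δl = 35.65; W sinα = 3.9
Slice 3: Δl = 2.4/cos10.3° = 2.439 m; N'_3 = 193·cos10.3° − 32·2.439 = 111.8; c'Δl = 32.20; W sinα = 34.5
Slice 4: Δl = 2.8/cos19.3° = 2.967 m; N'_4 = 280·cos19.3° − 49·2.967 = 118.9; c'Δl = 39.16; W sinα = 92.5
Slice 5: Δl = 2.1/cos28.3° = 2.385 m; N'_5 = 193·cos28.3° − 33·2.385 = 91.2; c'Δl = 31.48; W sinα = 91.5
Slice 6: Δl = 1.6/cos35.6° = 1.968 m; N'_6 = 109·cos35.6° − 27·1.968 = 35.5; c'Δl = 25.97; W sinα = 63.5
Slice 7: Δl = 2.6/cos44.9° = 3.671 m; N'_7 = 79·cos44.9° − 1·3.671 = 52.3; c'Δl = 48.45; W sinα = 55.8
Σc'Δl = 242.2 kN/m; ΣN' = 557.2 kN/m; ΣW sinα = 337.2 kN/m
Resisting = 242.2 + 557.2·tan34.0° = 242.2 + 375.9 = 618.0 kN/m
FS = 618.0 / 337.2 = 1.833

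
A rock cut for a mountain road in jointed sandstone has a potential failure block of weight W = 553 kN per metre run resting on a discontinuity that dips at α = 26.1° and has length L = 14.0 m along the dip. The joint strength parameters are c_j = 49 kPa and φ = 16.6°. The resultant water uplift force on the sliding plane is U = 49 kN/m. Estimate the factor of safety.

FS = 3.37

Resolving the block weight along and normal to the plane and applying the Mohr–Coulomb strength on the joint:
N' = W cosα − U = 553·cos26.1° − 49 = 447.6 kN/m
Driving force T = W sinα = 553·sin26.1° = 243.3 kN/m
Resisting force R = c_j·L + N'·tanφ = 49·14.0 + 447.6·tan16.6° = 686.0 + 133.4 = 819.4 kN/m
FS = R / T = 819.4 / 243.3 = 3.368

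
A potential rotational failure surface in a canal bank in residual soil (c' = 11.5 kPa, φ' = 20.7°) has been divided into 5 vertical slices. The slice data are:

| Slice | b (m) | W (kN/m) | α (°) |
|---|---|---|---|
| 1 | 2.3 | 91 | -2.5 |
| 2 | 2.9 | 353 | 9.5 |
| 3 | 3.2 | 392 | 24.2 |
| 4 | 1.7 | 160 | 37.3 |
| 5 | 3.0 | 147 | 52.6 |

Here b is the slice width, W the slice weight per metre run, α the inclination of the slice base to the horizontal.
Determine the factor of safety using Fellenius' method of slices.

Ordinary method of slices: FS = Σ[c'·Δl_i + (W_i cosα_i)·tanφ'] / Σ W_i sinα_i, with Δl_i = b_i / cosα_i.
Slice 1: Δl = 2.3/cos(-2.5°) = 2.302 m; N'_1 = 91·cos(-2.5°) = 90.9; c'Δl = 26.48; W sinα = -4.0
Slice 2: Δl = 2.9/cos9.5° = 2.940 m; N'_2 = 353·cos9.5° = 348.2; c'Δl = 33.81; W sinα = 58.3
Slice 3: Δl = 3.2/cos24.2° = 3.508 m; N'_3 = 392·cos24.2° = 357.6; c'Δl = 40.35; W sinα = 160.7
Slice 4: Δl = 1.7/cos37.3° = 2.137 m; N'_4 = 160·cos37.3° = 127.3; c'Δl = 24.58; W sinα = 97.0
Slice 5: Δl = 3.0/cos52.6° = 4.939 m; N'_5 = 147·cos52.6° = 89.3; c'Δl = 56.80; W sinα = 116.8
Σc'Δl = 182.0 kN/m; ΣN' = 1013.2 kN/m; ΣW sinα = 428.7 kN/m
Resisting = 182.0 + 1013.2·tan20.7° = 182.0 + 382.9 = 564.9 kN/m
FS = 564.9 / 428.7 = 1.318

FS = 1.32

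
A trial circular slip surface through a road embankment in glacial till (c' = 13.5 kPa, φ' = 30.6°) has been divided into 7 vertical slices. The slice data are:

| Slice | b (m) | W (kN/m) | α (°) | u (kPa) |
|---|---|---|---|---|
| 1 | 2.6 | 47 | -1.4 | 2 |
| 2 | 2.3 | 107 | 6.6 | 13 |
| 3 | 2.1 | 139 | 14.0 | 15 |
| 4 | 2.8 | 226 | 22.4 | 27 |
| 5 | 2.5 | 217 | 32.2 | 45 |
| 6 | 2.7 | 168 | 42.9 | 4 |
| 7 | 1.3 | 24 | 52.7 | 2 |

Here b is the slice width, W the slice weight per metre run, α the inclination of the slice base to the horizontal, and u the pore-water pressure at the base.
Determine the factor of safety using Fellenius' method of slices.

Ordinary method of slices: FS = Σ[c'·Δl_i + (W_i cosα_i − u_i·Δl_i)·tanφ'] / Σ W_i sinα_i, with Δl_i = b_i / cosα_i.
Slice 1: Δl = 2.6/cos(-1.4°) = 2.601 m; N'_1 = 47·cos(-1.4°) − 2·2.601 = 41.8; c'Δl = 35.11; W sinα = -1.1
Slice 2: Δl = 2.3/cos6.6° = 2.315 m; N'_2 = 107·cos6.6° − 13·2.315 = 76.2; c'Δl = 31.26; W sinα = 12.3
Slice 3: Δl = 2.1/cos14.0° = 2.164 m; N'_3 = 139·cos14.0° − 15·2.164 = 102.4; c'Δl = 29.22; W sinα = 33.6
Slice 4: Δl = 2.8/cos22.4° = 3.029 m; N'_4 = 226·cos22.4° − 27·3.029 = 127.2; c'Δl = 40.88; W sinα = 86.1
Slice 5: Δl = 2.5/cos32.2° = 2.954 m; N'_5 = 217·cos32.2° − 45·2.954 = 50.7; c'Δl = 39.88; W sinα = 115.6
Slice 6: Δl = 2.7/cos42.9° = 3.686 m; N'_6 = 168·cos42.9° − 4·3.686 = 108.3; c'Δl = 49.76; W sinα = 114.4
Slice 7: Δl = 1.3/cos52.7° = 2.145 m; N'_7 = 24·cos52.7° − 2·2.145 = 10.3; c'Δl = 28.96; W sinα = 19.1
Σc'Δl = 255.1 kN/m; ΣN' = 516.8 kN/m; ΣW sinα = 380.0 kN/m
Resisting = 255.1 + 516.8·tan30.6° = 255.1 + 305.6 = 560.7 kN/m
FS = 560.7 / 380.0 = 1.476

FS = 1.48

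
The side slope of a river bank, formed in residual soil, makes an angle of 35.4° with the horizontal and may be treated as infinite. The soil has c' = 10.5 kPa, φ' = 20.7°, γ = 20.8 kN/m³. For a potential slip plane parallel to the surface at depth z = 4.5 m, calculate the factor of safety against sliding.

For an infinite slope with a slip plane parallel to the surface (no pore pressure): FS = [c' + γz cos²β tanφ'] / [γz sinβ cosβ].
γz = 20.8·4.5 = 93.60 kN/m²
Numerator = 10.5 + 93.60·cos²35.4°·tan20.7° = 10.5 + 93.60·0.6644·0.3779 = 34.000 kPa
Denominator = 93.60·sin35.4°·cos35.4° = 93.60·0.5793·0.8151 = 44.197 kPa
FS = 34.000 / 44.197 = 0.769

FS = 0.77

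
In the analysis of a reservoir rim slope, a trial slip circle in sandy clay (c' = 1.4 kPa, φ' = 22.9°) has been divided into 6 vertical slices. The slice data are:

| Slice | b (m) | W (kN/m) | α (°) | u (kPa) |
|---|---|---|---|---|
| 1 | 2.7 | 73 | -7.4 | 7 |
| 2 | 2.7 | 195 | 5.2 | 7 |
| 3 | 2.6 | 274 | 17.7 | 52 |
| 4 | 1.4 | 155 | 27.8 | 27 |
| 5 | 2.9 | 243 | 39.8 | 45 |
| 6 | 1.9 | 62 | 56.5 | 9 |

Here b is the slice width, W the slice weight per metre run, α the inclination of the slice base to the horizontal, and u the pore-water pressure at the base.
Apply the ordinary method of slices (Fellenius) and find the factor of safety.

FS = 0.59

Ordinary method of slices: FS = Σ[c'·Δl_i + (W_i cosα_i − u_i·Δl_i)·tanφ'] / Σ W_i sinα_i, with Δl_i = b_i / cosα_i.
Slice 1: Δl = 2.7/cos(-7.4°) = 2.723 m; N'_1 = 73·cos(-7.4°) − 7·2.723 = 53.3; c'Δl = 3.81; W sinα = -9.4
Slice 2: Δl = 2.7/cos5.2° = 2.711 m; N'_2 = 195·cos5.2° − 7·2.711 = 175.2; c'Δl = 3.80; W sinα = 17.7
Slice 3: Δl = 2.6/cos17.7° = 2.729 m; N'_3 = 274·cos17.7° − 52·2.729 = 119.1; c'Δl = 3.82; W sinα = 83.3
Slice 4: Δl = 1.4/cos27.8° = 1.583 m; N'_4 = 155·cos27.8° − 27·1.583 = 94.4; c'Δl = 2.22; W sinα = 72.3
Slice 5: Δl = 2.9/cos39.8° = 3.775 m; N'_5 = 243·cos39.8° − 45·3.775 = 16.8; c'Δl = 5.28; W sinα = 155.5
Slice 6: Δl = 1.9/cos56.5° = 3.442 m; N'_6 = 62·cos56.5° − 9·3.442 = 3.2; c'Δl = 4.82; W sinα = 51.7
Σc'Δl = 23.7 kN/m; ΣN' = 462.1 kN/m; ΣW sinα = 371.1 kN/m
Resisting = 23.7 + 462.1·tan22.9° = 23.7 + 195.2 = 219.0 kN/m
FS = 219.0 / 371.1 = 0.590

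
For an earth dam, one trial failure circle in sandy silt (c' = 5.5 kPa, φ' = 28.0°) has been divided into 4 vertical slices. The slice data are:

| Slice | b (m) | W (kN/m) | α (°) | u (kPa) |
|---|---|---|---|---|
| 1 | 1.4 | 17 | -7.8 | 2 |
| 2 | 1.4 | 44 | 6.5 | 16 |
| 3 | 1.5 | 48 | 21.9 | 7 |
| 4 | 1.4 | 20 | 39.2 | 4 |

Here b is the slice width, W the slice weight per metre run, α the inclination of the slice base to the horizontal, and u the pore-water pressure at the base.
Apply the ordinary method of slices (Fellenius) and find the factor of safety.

Ordinary method of slices: FS = Σ[c'·Δl_i + (W_i cosα_i − u_i·Δl_i)·tanφ'] / Σ W_i sinα_i, with Δl_i = b_i / cosα_i.
Slice 1: Δl = 1.4/cos(-7.8°) = 1.413 m; N'_1 = 17·cos(-7.8°) − 2·1.413 = 14.0; c'Δl = 7.77; W sinα = -2.3
Slice 2: Δl = 1.4/cos6.5° = 1.409 m; N'_2 = 44·cos6.5° − 16·1.409 = 21.2; c'Δl = 7.75; W sinα = 5.0
Slice 3: Δl = 1.5/cos21.9° = 1.617 m; N'_3 = 48·cos21.9° − 7·1.617 = 33.2; c'Δl = 8.89; W sinα = 17.9
Slice 4: Δl = 1.4/cos39.2° = 1.807 m; N'_4 = 20·cos39.2° − 4·1.807 = 8.3; c'Δl = 9.94; W sinα = 12.6
Σc'Δl = 34.3 kN/m; ΣN' = 76.7 kN/m; ΣW sinα = 33.2 kN/m
Resisting = 34.3 + 76.7·tan28.0° = 34.3 + 40.8 = 75.1 kN/m
FS = 75.1 / 33.2 = 2.261

FS = 2.26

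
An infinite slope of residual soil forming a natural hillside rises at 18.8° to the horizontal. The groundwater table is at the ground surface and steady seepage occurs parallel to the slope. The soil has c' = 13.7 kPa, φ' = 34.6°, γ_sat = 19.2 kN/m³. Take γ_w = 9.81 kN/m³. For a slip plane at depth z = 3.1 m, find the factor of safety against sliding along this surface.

FS = 1.75

With seepage parallel to the slope and the water table at the surface, the effective normal stress on the slip plane uses the buoyant unit weight γ' = γ_sat − γ_w while the driving shear stress uses γ_sat:
FS = [c' + γ' z cos²β tanφ'] / [γ_sat z sinβ cosβ]
γ' = 19.2 − 9.81 = 9.39 kN/m³
Numerator = 13.7 + 9.39·3.1·cos²18.8°·tan34.6° = 13.7 + 9.39·3.1·0.8961·0.6899 = 31.695 kPa
Denominator = 19.2·3.1·sin18.8°·cos18.8° = 19.2·3.1·0.3223·0.9466 = 18.158 kPa
FS = 31.695 / 18.158 = 1.746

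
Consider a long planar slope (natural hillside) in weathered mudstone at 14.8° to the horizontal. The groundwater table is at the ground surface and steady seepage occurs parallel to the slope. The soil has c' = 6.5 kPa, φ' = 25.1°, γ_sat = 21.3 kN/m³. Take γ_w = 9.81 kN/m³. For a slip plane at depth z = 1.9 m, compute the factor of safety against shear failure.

With seepage parallel to the slope and the water table at the surface, the effective normal stress on the slip plane uses the buoyant unit weight γ' = γ_sat − γ_w while the driving shear stress uses γ_sat:
FS = [c' + γ' z cos²β tanφ'] / [γ_sat z sinβ cosβ]
γ' = 21.3 − 9.81 = 11.49 kN/m³
Numerator = 6.5 + 11.49·1.9·cos²14.8°·tan25.1° = 6.5 + 11.49·1.9·0.9347·0.4684 = 16.059 kPa
Denominator = 21.3·1.9·sin14.8°·cos14.8° = 21.3·1.9·0.2554·0.9668 = 9.995 kPa
FS = 16.059 / 9.995 = 1.607

FS = 1.61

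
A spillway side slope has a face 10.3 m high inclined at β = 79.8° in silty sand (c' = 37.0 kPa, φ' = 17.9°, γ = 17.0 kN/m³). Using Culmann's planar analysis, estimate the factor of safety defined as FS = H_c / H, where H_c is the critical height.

H_c = (4c'/γ) · sinβ cosφ' / [1 − cos(β − φ')]
    = (4·37.0/17.0) · sin79.8°·cos17.9° / [1 − cos61.9°]
    = 8.706 · 0.9366 / 0.5290 = 15.41 m
FS = H_c / H = 15.41 / 10.3 = 1.496

FS = 1.50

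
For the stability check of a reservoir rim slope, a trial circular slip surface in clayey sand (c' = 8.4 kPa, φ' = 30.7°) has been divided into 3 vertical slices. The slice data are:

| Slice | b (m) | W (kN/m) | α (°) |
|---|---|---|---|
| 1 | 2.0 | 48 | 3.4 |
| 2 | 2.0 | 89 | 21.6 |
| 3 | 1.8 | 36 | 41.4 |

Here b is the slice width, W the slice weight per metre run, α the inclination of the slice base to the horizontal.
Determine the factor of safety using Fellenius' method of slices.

Ordinary method of slices: FS = Σ[c'·Δl_i + (W_i cosα_i)·tanφ'] / Σ W_i sinα_i, with Δl_i = b_i / cosα_i.
Slice 1: Δl = 2.0/cos3.4° = 2.004 m; N'_1 = 48·cos3.4° = 47.9; c'Δl = 16.83; W sinα = 2.8
Slice 2: Δl = 2.0/cos21.6° = 2.151 m; N'_2 = 89·cos21.6° = 82.8; c'Δl = 18.07; W sinα = 32.8
Slice 3: Δl = 1.8/cos41.4° = 2.400 m; N'_3 = 36·cos41.4° = 27.0; c'Δl = 20.16; W sinα = 23.8
Σc'Δl = 55.1 kN/m; ΣN' = 157.7 kN/m; ΣW sinα = 59.4 kN/m
Resisting = 55.1 + 157.7·tan30.7° = 55.1 + 93.6 = 148.7 kN/m
FS = 148.7 / 59.4 = 2.502

FS = 2.50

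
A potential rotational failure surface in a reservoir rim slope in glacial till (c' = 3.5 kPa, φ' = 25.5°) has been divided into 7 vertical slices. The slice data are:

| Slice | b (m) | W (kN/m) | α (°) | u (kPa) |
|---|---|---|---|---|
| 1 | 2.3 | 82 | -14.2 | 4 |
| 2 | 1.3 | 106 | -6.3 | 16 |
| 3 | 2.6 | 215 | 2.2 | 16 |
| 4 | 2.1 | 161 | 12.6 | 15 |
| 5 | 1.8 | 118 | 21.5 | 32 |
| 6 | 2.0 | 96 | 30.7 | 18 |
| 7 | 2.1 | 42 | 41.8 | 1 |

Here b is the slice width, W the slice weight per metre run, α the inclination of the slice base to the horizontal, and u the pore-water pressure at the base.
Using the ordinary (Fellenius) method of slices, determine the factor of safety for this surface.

Ordinary method of slices: FS = Σ[c'·Δl_i + (W_i cosα_i − u_i·Δl_i)·tanφ'] / Σ W_i sinα_i, with Δl_i = b_i / cosα_i.
Slice 1: Δl = 2.3/cos(-14.2°) = 2.372 m; N'_1 = 82·cos(-14.2°) − 4·2.372 = 70.0; c'Δl = 8.30; W sinα = -20.1
Slice 2: Δl = 1.3/cos(-6.3°) = 1.308 m; N'_2 = 106·cos(-6.3°) − 16·1.308 = 84.4; c'Δl = 4.58; W sinα = -11.6
Slice 3: Δl = 2.6/cos2.2° = 2.602 m; N'_3 = 215·cos2.2° − 16·2.602 = 173.2; c'Δl = 9.11; W sinα = 8.3
Slice 4: Δl = 2.1/cos12.6° = 2.152 m; N'_4 = 161·cos12.6° − 15·2.152 = 124.8; c'Δl = 7.53; W sinα = 35.1
Slice 5: Δl = 1.8/cos21.5° = 1.935 m; N'_5 = 118·cos21.5° − 32·1.935 = 47.9; c'Δl = 6.77; W sinα = 43.2
Slice 6: Δl = 2.0/cos30.7° = 2.326 m; N'_6 = 96·cos30.7° − 18·2.326 = 40.7; c'Δl = 8.14; W sinα = 49.0
Slice 7: Δl = 2.1/cos41.8° = 2.817 m; N'_7 = 42·cos41.8° − 1·2.817 = 28.5; c'Δl = 9.86; W sinα = 28.0
Σc'Δl = 54.3 kN/m; ΣN' = 569.5 kN/m; ΣW sinα = 131.9 kN/m
Resisting = 54.3 + 569.5·tan25.5° = 54.3 + 271.7 = 326.0 kN/m
FS = 326.0 / 131.9 = 2.472

FS = 2.47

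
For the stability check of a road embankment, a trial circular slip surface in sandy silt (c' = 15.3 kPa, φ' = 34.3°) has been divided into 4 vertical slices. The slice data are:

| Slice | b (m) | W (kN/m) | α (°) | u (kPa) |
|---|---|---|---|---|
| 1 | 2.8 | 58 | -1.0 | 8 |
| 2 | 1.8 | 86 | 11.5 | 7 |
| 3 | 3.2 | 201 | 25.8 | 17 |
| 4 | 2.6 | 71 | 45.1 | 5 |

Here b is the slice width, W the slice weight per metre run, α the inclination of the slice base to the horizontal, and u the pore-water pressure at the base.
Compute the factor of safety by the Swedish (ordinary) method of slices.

Ordinary method of slices: FS = Σ[c'·Δl_i + (W_i cosα_i − u_i·Δl_i)·tanφ'] / Σ W_i sinα_i, with Δl_i = b_i / cosα_i.
Slice 1: Δl = 2.8/cos(-1.0°) = 2.800 m; N'_1 = 58·cos(-1.0°) − 8·2.800 = 35.6; c'Δl = 42.85; W sinα = -1.0
Slice 2: Δl = 1.8/cos11.5° = 1.837 m; N'_2 = 86·cos11.5° − 7·1.837 = 71.4; c'Δl = 28.10; W sinα = 17.1
Slice 3: Δl = 3.2/cos25.8° = 3.554 m; N'_3 = 201·cos25.8° − 17·3.554 = 120.5; c'Δl = 54.38; W sinα = 87.5
Slice 4: Δl = 2.6/cos45.1° = 3.683 m; N'_4 = 71·cos45.1° − 5·3.683 = 31.7; c'Δl = 56.36; W sinα = 50.3
Σc'Δl = 181.7 kN/m; ΣN' = 259.2 kN/m; ΣW sinα = 153.9 kN/m
Resisting = 181.7 + 259.2·tan34.3° = 181.7 + 176.8 = 358.5 kN/m
FS = 358.5 / 153.9 = 2.330

FS = 2.33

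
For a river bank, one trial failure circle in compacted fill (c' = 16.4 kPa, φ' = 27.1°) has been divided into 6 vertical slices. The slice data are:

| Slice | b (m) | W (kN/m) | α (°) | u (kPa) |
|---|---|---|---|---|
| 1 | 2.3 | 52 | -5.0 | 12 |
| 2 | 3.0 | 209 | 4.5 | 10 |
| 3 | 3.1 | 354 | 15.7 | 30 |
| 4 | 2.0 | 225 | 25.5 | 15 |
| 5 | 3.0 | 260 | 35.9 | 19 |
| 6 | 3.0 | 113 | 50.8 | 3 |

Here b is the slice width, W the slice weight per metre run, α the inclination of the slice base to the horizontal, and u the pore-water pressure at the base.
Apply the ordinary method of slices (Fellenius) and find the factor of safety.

Ordinary method of slices: FS = Σ[c'·Δl_i + (W_i cosα_i − u_i·Δl_i)·tanφ'] / Σ W_i sinα_i, with Δl_i = b_i / cosα_i.
Slice 1: Δl = 2.3/cos(-5.0°) = 2.309 m; N'_1 = 52·cos(-5.0°) − 12·2.309 = 24.1; c'Δl = 37.86; W sinα = -4.5
Slice 2: Δl = 3.0/cos4.5° = 3.009 m; N'_2 = 209·cos4.5° − 10·3.009 = 178.3; c'Δl = 49.35; W sinα = 16.4
Slice 3: Δl = 3.1/cos15.7° = 3.220 m; N'_3 = 354·cos15.7° − 30·3.220 = 244.2; c'Δl = 52.81; W sinα = 95.8
Slice 4: Δl = 2.0/cos25.5° = 2.216 m; N'_4 = 225·cos25.5° − 15·2.216 = 169.8; c'Δl = 36.34; W sinα = 96.9
Slice 5: Δl = 3.0/cos35.9° = 3.704 m; N'_5 = 260·cos35.9° − 19·3.704 = 140.2; c'Δl = 60.74; W sinα = 152.5
Slice 6: Δl = 3.0/cos50.8° = 4.747 m; N'_6 = 113·cos50.8° − 3·4.747 = 57.2; c'Δl = 77.84; W sinα = 87.6
Σc'Δl = 314.9 kN/m; ΣN' = 813.8 kN/m; ΣW sinα = 444.5 kN/m
Resisting = 314.9 + 813.8·tan27.1° = 314.9 + 416.5 = 731.4 kN/m
FS = 731.4 / 444.5 = 1.645

FS = 1.65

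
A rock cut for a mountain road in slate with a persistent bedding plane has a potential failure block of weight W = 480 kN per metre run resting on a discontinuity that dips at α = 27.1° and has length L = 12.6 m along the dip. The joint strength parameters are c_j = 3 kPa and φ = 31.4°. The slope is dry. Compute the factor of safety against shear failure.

Resolving the block weight along and normal to the plane and applying the Mohr–Coulomb strength on the joint:
N' = W cosα = 480·cos27.1° = 427.3 kN/m
Driving force T = W sinα = 480·sin27.1° = 218.7 kN/m
Resisting force R = c_j·L + N'·tanφ = 3·12.6 + 427.3·tan31.4° = 37.8 + 260.8 = 298.6 kN/m
FS = R / T = 298.6 / 218.7 = 1.366

FS = 1.37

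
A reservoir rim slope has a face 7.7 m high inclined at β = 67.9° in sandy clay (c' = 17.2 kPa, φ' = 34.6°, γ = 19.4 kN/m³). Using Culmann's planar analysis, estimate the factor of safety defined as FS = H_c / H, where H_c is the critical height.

FS = 2.14

H_c = (4c'/γ) · sinβ cosφ' / [1 − cos(β − φ')]
    = (4·17.2/19.4) · sin67.9°·cos34.6° / [1 − cos33.3°]
    = 3.546 · 0.7627 / 0.1642 = 16.47 m
FS = H_c / H = 16.47 / 7.7 = 2.139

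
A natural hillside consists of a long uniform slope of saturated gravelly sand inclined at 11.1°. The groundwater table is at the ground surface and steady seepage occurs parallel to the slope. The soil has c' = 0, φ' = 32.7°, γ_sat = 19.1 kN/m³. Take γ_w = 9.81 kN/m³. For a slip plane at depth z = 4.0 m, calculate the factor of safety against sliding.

With seepage parallel to the slope and the water table at the surface, the effective normal stress on the slip plane uses the buoyant unit weight γ' = γ_sat − γ_w while the driving shear stress uses γ_sat:
FS = [c' + γ' z cos²β tanφ'] / [γ_sat z sinβ cosβ]
(For c' = 0 this reduces to FS = (γ'/γ_sat)·tanφ'/tanβ.)
γ' = 19.1 − 9.81 = 9.29 kN/m³
Numerator = 0.0 + 9.29·4.0·cos²11.1°·tan32.7° = 0.0 + 9.29·4.0·0.9629·0.6420 = 22.972 kPa
Denominator = 19.1·4.0·sin11.1°·cos11.1° = 19.1·4.0·0.1925·0.9813 = 14.434 kPa
FS = 22.972 / 14.434 = 1.592

FS = 1.59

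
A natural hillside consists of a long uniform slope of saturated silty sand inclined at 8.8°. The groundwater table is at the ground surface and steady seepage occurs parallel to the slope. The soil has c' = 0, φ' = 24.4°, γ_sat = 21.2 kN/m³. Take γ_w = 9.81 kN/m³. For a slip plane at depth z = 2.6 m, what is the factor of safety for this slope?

With seepage parallel to the slope and the water table at the surface, the effective normal stress on the slip plane uses the buoyant unit weight γ' = γ_sat − γ_w while the driving shear stress uses γ_sat:
FS = [c' + γ' z cos²β tanφ'] / [γ_sat z sinβ cosβ]
(For c' = 0 this reduces to FS = (γ'/γ_sat)·tanφ'/tanβ.)
γ' = 21.2 − 9.81 = 11.39 kN/m³
Numerator = 0.0 + 11.39·2.6·cos²8.8°·tan24.4° = 0.0 + 11.39·2.6·0.9766·0.4536 = 13.119 kPa
Denominator = 21.2·2.6·sin8.8°·cos8.8° = 21.2·2.6·0.1530·0.9882 = 8.333 kPa
FS = 13.119 / 8.333 = 1.574

FS = 1.57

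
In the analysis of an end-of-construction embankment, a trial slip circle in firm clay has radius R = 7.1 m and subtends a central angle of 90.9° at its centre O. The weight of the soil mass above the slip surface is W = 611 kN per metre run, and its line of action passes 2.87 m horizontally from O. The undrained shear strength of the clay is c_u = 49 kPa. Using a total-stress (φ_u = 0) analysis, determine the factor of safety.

FS = 2.23

Taking moments about the centre O, the resisting moment is provided by the undrained shear strength acting along the arc:
Arc length L_a = R·θ = 7.1·(90.9°·π/180) = 7.1·1.5865 = 11.26 m
M_R = c_u·L_a·R = 49·11.26·7.1 = 3918.8 kN·m/m
M_D = W·d = 611·2.87 = 1753.6 kN·m/m
FS = M_R / M_D = 3918.8 / 1753.6 = 2.235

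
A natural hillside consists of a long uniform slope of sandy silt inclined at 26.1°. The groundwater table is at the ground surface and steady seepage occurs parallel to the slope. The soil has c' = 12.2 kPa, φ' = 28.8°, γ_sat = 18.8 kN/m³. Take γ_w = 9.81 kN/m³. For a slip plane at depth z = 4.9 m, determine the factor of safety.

FS = 0.87

With seepage parallel to the slope and the water table at the surface, the effective normal stress on the slip plane uses the buoyant unit weight γ' = γ_sat − γ_w while the driving shear stress uses γ_sat:
FS = [c' + γ' z cos²β tanφ'] / [γ_sat z sinβ cosβ]
γ' = 18.8 − 9.81 = 8.99 kN/m³
Numerator = 12.2 + 8.99·4.9·cos²26.1°·tan28.8° = 12.2 + 8.99·4.9·0.8065·0.5498 = 31.730 kPa
Denominator = 18.8·4.9·sin26.1°·cos26.1° = 18.8·4.9·0.4399·0.8980 = 36.395 kPa
FS = 31.730 / 36.395 = 0.872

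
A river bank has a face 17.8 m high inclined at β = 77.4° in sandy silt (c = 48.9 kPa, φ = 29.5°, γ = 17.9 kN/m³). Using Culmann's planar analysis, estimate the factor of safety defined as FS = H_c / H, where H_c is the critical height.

FS = 1.58

H_c = (4c/γ) · sinβ cosφ / [1 − cos(β − φ)]
    = (4·48.9/17.9) · sin77.4°·cos29.5° / [1 − cos47.9°]
    = 10.927 · 0.8494 / 0.3296 = 28.16 m
FS = H_c / H = 28.16 / 17.8 = 1.582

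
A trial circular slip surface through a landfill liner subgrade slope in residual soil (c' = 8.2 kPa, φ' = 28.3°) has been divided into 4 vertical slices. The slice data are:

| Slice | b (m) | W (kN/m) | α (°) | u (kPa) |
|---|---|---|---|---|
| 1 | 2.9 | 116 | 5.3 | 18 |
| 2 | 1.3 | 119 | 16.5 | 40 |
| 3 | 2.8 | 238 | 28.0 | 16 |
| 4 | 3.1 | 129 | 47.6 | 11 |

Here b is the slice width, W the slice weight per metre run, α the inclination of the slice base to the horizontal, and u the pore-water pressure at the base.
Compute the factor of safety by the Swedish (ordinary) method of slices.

Ordinary method of slices: FS = Σ[c'·Δl_i + (W_i cosα_i − u_i·Δl_i)·tanφ'] / Σ W_i sinα_i, with Δl_i = b_i / cosα_i.
Slice 1: Δl = 2.9/cos5.3° = 2.912 m; N'_1 = 116·cos5.3° − 18·2.912 = 63.1; c'Δl = 23.88; W sinα = 10.7
Slice 2: Δl = 1.3/cos16.5° = 1.356 m; N'_2 = 119·cos16.5° − 40·1.356 = 59.9; c'Δl = 11.12; W sinα = 33.8
Slice 3: Δl = 2.8/cos28.0° = 3.171 m; N'_3 = 238·cos28.0° − 16·3.171 = 159.4; c'Δl = 26.00; W sinα = 111.7
Slice 4: Δl = 3.1/cos47.6° = 4.597 m; N'_4 = 129·cos47.6° − 11·4.597 = 36.4; c'Δl = 37.70; W sinα = 95.3
Σc'Δl = 98.7 kN/m; ΣN' = 318.8 kN/m; ΣW sinα = 251.5 kN/m
Resisting = 98.7 + 318.8·tan28.3° = 98.7 + 171.6 = 270.3 kN/m
FS = 270.3 / 251.5 = 1.075

FS = 1.07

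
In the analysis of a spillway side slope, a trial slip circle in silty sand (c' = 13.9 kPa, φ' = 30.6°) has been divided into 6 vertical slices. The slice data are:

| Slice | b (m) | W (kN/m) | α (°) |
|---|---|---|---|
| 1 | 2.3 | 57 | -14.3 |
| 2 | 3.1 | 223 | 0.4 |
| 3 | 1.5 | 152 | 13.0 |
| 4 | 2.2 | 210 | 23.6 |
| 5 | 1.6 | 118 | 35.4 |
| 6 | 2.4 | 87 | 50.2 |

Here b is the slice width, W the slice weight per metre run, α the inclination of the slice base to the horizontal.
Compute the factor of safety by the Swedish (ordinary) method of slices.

Ordinary method of slices: FS = Σ[c'·Δl_i + (W_i cosα_i)·tanφ'] / Σ W_i sinα_i, with Δl_i = b_i / cosα_i.
Slice 1: Δl = 2.3/cos(-14.3°) = 2.374 m; N'_1 = 57·cos(-14.3°) = 55.2; c'Δl = 32.99; W sinα = -14.1
Slice 2: Δl = 3.1/cos0.4° = 3.100 m; N'_2 = 223·cos0.4° = 223.0; c'Δl = 43.09; W sinα = 1.6
Slice 3: Δl = 1.5/cos13.0° = 1.539 m; N'_3 = 152·cos13.0° = 148.1; c'Δl = 21.40; W sinα = 34.2
Slice 4: Δl = 2.2/cos23.6° = 2.401 m; N'_4 = 210·cos23.6° = 192.4; c'Δl = 33.37; W sinα = 84.1
Slice 5: Δl = 1.6/cos35.4° = 1.963 m; N'_5 = 118·cos35.4° = 96.2; c'Δl = 27.28; W sinα = 68.4
Slice 6: Δl = 2.4/cos50.2° = 3.749 m; N'_6 = 87·cos50.2° = 55.7; c'Δl = 52.12; W sinα = 66.8
Σc'Δl = 210.3 kN/m; ΣN' = 770.6 kN/m; ΣW sinα = 240.9 kN/m
Resisting = 210.3 + 770.6·tan30.6° = 210.3 + 455.8 = 666.0 kN/m
FS = 666.0 / 240.9 = 2.764

FS = 2.76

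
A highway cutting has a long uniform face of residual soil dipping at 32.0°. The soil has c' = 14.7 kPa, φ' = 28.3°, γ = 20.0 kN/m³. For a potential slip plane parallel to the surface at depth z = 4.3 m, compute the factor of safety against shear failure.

For an infinite slope with a slip plane parallel to the surface (no pore pressure): FS = [c' + γz cos²β tanφ'] / [γz sinβ cosβ].
γz = 20.0·4.3 = 86.00 kN/m²
Numerator = 14.7 + 86.00·cos²32.0°·tan28.3° = 14.7 + 86.00·0.7192·0.5384 = 48.003 kPa
Denominator = 86.00·sin32.0°·cos32.0° = 86.00·0.5299·0.8480 = 38.648 kPa
FS = 48.003 / 38.648 = 1.242

FS = 1.24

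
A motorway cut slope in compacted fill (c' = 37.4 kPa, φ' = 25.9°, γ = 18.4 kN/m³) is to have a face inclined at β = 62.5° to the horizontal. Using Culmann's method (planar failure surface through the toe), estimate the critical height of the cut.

Culmann's analysis gives the critical failure plane at α_cr = (β + φ')/2 = (62.5 + 25.9)/2 = 44.2°, and the critical height
H_c = (4c'/γ) · sinβ cosφ' / [1 − cos(β − φ')]
    = (4·37.4/18.4) · sin62.5°·cos25.9° / [1 − cos(36.6°)]
    = 8.130 · 0.8870·0.8996 / [1 − 0.8028]
    = 8.130 · 0.7979 / 0.1972
    = 32.90 m

H_c = 32.90 m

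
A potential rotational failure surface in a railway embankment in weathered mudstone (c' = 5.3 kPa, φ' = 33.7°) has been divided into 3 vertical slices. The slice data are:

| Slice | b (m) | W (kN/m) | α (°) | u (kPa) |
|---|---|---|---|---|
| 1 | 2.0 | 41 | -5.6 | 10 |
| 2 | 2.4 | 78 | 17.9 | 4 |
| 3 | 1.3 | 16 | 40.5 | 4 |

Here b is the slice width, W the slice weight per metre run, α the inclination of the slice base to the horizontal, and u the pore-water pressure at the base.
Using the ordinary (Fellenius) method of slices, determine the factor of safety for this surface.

FS = 3.07

Ordinary method of slices: FS = Σ[c'·Δl_i + (W_i cosα_i − u_i·Δl_i)·tanφ'] / Σ W_i sinα_i, with Δl_i = b_i / cosα_i.
Slice 1: Δl = 2.0/cos(-5.6°) = 2.010 m; N'_1 = 41·cos(-5.6°) − 10·2.010 = 20.7; c'Δl = 10.65; W sinα = -4.0
Slice 2: Δl = 2.4/cos17.9° = 2.522 m; N'_2 = 78·cos17.9° − 4·2.522 = 64.1; c'Δl = 13.37; W sinα = 24.0
Slice 3: Δl = 1.3/cos40.5° = 1.710 m; N'_3 = 16·cos40.5° − 4·1.710 = 5.3; c'Δl = 9.06; W sinα = 10.4
Σc'Δl = 33.1 kN/m; ΣN' = 90.2 kN/m; ΣW sinα = 30.4 kN/m
Resisting = 33.1 + 90.2·tan33.7° = 33.1 + 60.1 = 93.2 kN/m
FS = 93.2 / 30.4 = 3.070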